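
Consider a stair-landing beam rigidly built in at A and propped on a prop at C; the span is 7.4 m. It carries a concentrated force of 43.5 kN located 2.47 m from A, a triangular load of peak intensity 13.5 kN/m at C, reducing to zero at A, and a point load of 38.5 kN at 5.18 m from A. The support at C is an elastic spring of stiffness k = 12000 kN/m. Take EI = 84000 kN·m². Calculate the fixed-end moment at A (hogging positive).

M_A = 161.9 kN·m

Release the roller at C. Primary structure: cantilever fixed at A.
Deflection at C on the released cantilever, summing each load's contribution:
  point load 43.5 at a = 2.47: Pa²(3L − a)/(6EI) = 872.7/EI
  triangular load, peak 13.5 at the free end: 11w₀L⁴/(120EI) = 3711/EI
  point load 38.5 at a = 5.18: Pa²(3L − a)/(6EI) = 2930/EI
  δ_0 = 7514/EI
Tip deflection under a unit load at C: L³/(3EI) = 135.1/EI.
With EI = 84000 kN·m²: δ_0 = 0.089452 m and δ_{CC} = 0.001608 m/kN.
Compatibility — the spring shortens by R_C/k under the reaction it provides: δ_0 − R_C·δ_{CC} = R_C/k. With 1/k = 0.000083 m/kN, R_C = δ_0 / (δ_{CC} + 1/k) = 0.089452 / (0.001608 + 0.000083) = 52.89 kN.
Moment equilibrium about A: M_A = Σ(load moments about A) − R_C·L = 553.3 − 52.89×7.4 = 161.9 kN·m.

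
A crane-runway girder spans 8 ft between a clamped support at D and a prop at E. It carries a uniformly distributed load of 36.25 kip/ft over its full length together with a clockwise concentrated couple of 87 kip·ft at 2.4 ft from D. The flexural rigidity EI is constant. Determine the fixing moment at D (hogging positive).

Remove the prop at E; the released (primary) structure is a cantilever built in at D.
Downward deflection at the released point E due to the loads:
  UDL 36.25: wL⁴/(8EI) = 18560/EI
  clockwise couple 87 at a = 2.4: M₀a(2L − a)/(2EI) = 1420/EI
  δ_0 = 19980/EI
Tip deflection under a unit load at E: L³/(3EI) = 170.7/EI.
Compatibility at E: δ_0 − R_E·δ_{EE} = 0, so R_E = 19980/170.7 = 117.1 kip.
Moment equilibrium about D: M_D = Σ(load moments about D) − R_E·L = 1247 − 117.1×8 = 310.4 kip·ft.

M_D = 310.4 kip·ft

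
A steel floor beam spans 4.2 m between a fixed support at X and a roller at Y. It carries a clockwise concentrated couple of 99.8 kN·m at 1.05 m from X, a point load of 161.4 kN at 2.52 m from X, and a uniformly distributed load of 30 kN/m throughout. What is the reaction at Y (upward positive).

R_Y = 132.6 kN

Choose R_Y as the redundant. The primary structure is the cantilever fixed at X.
Primary-structure tip deflection at Y by superposition:
  clockwise couple 99.8 at a = 1.05: M₀a(2L − a)/(2EI) = 385.1/EI
  point load 161.4 at a = 2.52: Pa²(3L − a)/(6EI) = 1722/EI
  UDL 30: wL⁴/(8EI) = 1167/EI
  δ_0 = 3274/EI
Flexibility coefficient — unit upward force at Y: δ_{YY} = L³/(3EI) = 24.7/EI.
The prop prevents deflection at Y: R_Y = δ_0/δ_{YY} = 3274/24.7 = 132.6 kN.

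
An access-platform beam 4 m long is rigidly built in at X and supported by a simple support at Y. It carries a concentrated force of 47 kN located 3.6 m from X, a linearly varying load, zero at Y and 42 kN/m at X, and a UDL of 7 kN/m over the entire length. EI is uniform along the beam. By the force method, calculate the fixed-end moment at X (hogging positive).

Take the reaction at Y as the redundant and release it; the primary structure is a cantilever fixed at X.
Downward deflection at the released point Y due to the loads:
  point load 47 at a = 3.6: Pa²(3L − a)/(6EI) = 852.8/EI
  triangular load, peak 42 at the fixed end: w₀L⁴/(30EI) = 358.4/EI
  UDL 7: wL⁴/(8EI) = 224/EI
  δ_0 = 1435/EI
Flexibility coefficient — unit upward force at Y: δ_{YY} = L³/(3EI) = 21.33/EI.
Compatibility at Y: δ_0 − R_Y·δ_{YY} = 0, so R_Y = 1435/21.33 = 67.27 kN.
Moment equilibrium about X: M_X = Σ(load moments about X) − R_Y·L = 337.2 − 67.27×4 = 68.11 kN·m.

M_X = 68.11 kN·m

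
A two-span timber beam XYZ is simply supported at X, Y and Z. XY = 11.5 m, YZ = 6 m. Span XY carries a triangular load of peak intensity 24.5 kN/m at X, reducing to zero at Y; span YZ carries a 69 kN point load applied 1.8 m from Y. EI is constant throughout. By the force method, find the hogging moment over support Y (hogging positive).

Take M_Y as the redundant. Released structure: two simple spans XY and YZ with a hinge at Y.
Rotations at Y on the released spans (each span's end-slope, ×1/EI):
  span XY: triangular load, peak 24.5: 7w₀L³/(360EI) = 724.5/EI
  span YZ: point load 69 at a = 1.8: Pab(L + b)/(6LEI) = 147.8/EI
  relative rotation θ_0 = (724.5 + 147.8)/EI = 872.3/EI
A unit hogging moment at Y produces rotation L₁/(3EI) + L₂/(3EI) = 5.833/EI.
Slope continuity at Y: θ_0 = M_Y·5.833/EI, so M_Y = 872.3/5.833 = 149.5 kN·m (hogging).

M_Y = 149.5 kN·m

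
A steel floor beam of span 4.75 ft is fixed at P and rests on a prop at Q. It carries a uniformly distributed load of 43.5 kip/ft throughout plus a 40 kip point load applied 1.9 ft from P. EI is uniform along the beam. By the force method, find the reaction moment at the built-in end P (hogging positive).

Release the roller at Q. Primary structure: cantilever fixed at P.
Free-end deflection of the primary structure under the applied loading (downward +):
  UDL 43.5: wL⁴/(8EI) = 2768/EI
  point load 40 at a = 1.9: Pa²(3L − a)/(6EI) = 297.2/EI
  δ_0 = 3065/EI
Tip deflection under a unit load at Q: L³/(3EI) = 35.72/EI.
The prop prevents deflection at Q: R_Q = δ_0/δ_{QQ} = 3065/35.72 = 85.8 kip.
Moment equilibrium about P: M_P = Σ(load moments about P) − R_Q·L = 566.7 − 85.8×4.75 = 159.2 kip·ft.

M_P = 159.2 kip·ft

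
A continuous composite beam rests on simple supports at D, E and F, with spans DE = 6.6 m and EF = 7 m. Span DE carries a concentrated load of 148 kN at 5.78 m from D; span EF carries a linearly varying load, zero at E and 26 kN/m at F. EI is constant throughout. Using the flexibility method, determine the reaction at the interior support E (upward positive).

R_E = 185.4 kN

Take M_E as the redundant. Released structure: two simple spans DE and EF with a hinge at E.
Rotations at E on the released spans (each span's end-slope, ×1/EI):
  span DE: point load 148 at a = 5.78: Pab(L + a)/(6LEI) = 219.3/EI
  span EF: triangular load, peak 26: 7w₀L³/(360EI) = 173.4/EI
  relative rotation θ_0 = (219.3 + 173.4)/EI = 392.7/EI
A unit hogging moment at E produces rotation L₁/(3EI) + L₂/(3EI) = 4.533/EI.
Slope continuity at E: θ_0 = M_E·4.533/EI, so M_E = 392.7/4.533 = 86.63 kN·m (hogging).
Span DE, ΣM about D with M_E applied at E: R_E^{DE}·6.6 = 855.4 + 86.63, so R_E^{DE} = 142.7 kN and R_D = 148 − 142.7 = 5.263 kN.
Span EF, ΣM about F: R_E^{EF}·7 = 212.3 + 86.63, so R_E^{EF} = 42.71 kN and R_F = 91 − 42.71 = 48.29 kN.
R_E = 142.7 + 42.71 = 185.4 kN.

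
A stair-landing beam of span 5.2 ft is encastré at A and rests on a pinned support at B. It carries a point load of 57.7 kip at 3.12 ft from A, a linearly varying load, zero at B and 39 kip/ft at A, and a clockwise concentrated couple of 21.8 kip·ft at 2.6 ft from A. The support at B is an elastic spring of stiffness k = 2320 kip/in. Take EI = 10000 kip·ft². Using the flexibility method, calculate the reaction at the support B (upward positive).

Choose R_B as the redundant. The primary structure is the cantilever fixed at A.
Deflection at B on the released cantilever, summing each load's contribution:
  point load 57.7 at a = 3.12: Pa²(3L − a)/(6EI) = 1168/EI
  triangular load, peak 39 at the fixed end: w₀L⁴/(30EI) = 950.5/EI
  clockwise couple 21.8 at a = 2.6: M₀a(2L − a)/(2EI) = 221.1/EI
  δ_0 = 2340/EI
Flexibility coefficient — unit upward force at B: δ_{BB} = L³/(3EI) = 46.87/EI.
With EI = 10000 kip·ft²: δ_0 = 0.23398 ft and δ_{BB} = 0.004687 ft/kip.
Compatibility — the spring shortens by R_B/k under the reaction it provides: δ_0 − R_B·δ_{BB} = R_B/k. With 1/k = 1/(2320×12) ft/kip = 0.000036 ft/kip, R_B = δ_0 / (δ_{BB} + 1/k) = 0.23398 / (0.004687 + 0.000036) = 49.54 kip.

R_B = 49.54 kip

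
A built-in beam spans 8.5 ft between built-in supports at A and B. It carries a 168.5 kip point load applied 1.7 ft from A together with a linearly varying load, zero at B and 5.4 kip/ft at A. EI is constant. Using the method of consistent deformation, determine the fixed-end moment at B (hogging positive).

Release both end moments; the primary structure is a simply-supported span AB with redundants M_A and M_B.
End rotations of the released simple span under the applied load (×1/EI):
  at A: point load 168.5 at a = 1.7: Pab(L + b)/(6LEI) = 584.4/EI
  at B: point load 168.5 at a = 1.7: Pab(L + a)/(6LEI) = 389.6/EI
  at A: triangular load, peak 5.4: w₀L³/(45EI) = 73.69/EI
  at B: triangular load, peak 5.4: 7w₀L³/(360EI) = 64.48/EI
  θ_A0 = 658.1/EI,  θ_B0 = 454.1/EI
Flexibility coefficients: a unit moment at one end gives L/(3EI) there and L/(6EI) at the far end, so f₁₁ = f₂₂ = 2.833/EI and f₁₂ = f₂₁ = 1.417/EI.
Compatibility — zero rotation at each built-in end:
  2.833 M_A + 1.417 M_B = 658.1
  1.417 M_A + 2.833 M_B = 454.1
Solving the pair gives M_A = 202.8 kip·ft and M_B = 58.84 kip·ft (hogging).

M_B = 58.84 kip·ft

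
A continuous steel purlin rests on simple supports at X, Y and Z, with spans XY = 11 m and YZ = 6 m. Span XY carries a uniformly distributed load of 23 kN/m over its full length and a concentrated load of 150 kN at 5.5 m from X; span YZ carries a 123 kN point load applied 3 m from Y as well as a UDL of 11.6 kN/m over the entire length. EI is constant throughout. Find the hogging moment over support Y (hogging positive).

M_Y = 492.5 kN·m

Insert a hinge at Y; M_Y is the redundant, and each span becomes simply supported.
Discontinuity in slope at Y on the released structure — sum the simple-span end rotations:
  span XY: UDL 23: wL³/(24EI) = 1276/EI
  span XY: point load 150 at a = 5.5: Pab(L + a)/(6LEI) = 1134/EI
  span YZ: point load 123 at a = 3: Pab(L + b)/(6LEI) = 276.8/EI
  span YZ: UDL 11.6: wL³/(24EI) = 104.4/EI
  relative rotation θ_0 = (2410 + 381.1)/EI = 2791/EI
A unit hogging moment at Y produces rotation L₁/(3EI) + L₂/(3EI) = 5.667/EI.
Slope continuity at Y: θ_0 = M_Y·5.667/EI, so M_Y = 2791/5.667 = 492.5 kN·m (hogging).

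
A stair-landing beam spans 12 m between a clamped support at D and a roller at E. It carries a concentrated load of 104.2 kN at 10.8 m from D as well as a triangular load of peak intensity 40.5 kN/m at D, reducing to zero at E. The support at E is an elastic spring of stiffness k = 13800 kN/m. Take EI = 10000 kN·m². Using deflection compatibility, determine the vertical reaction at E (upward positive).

R_E = 137 kN

Take the reaction at E as the redundant and release it; the primary structure is a cantilever fixed at D.
Primary-structure tip deflection at E by superposition:
  point load 104.2 at a = 10.8: Pa²(3L − a)/(6EI) = 51046/EI
  triangular load, peak 40.5 at the fixed end: w₀L⁴/(30EI) = 27994/EI
  δ_0 = 79040/EI
Flexibility coefficient — unit upward force at E: δ_{EE} = L³/(3EI) = 576/EI.
With EI = 10000 kN·m²: δ_0 = 7.904 m and δ_{EE} = 0.0576 m/kN.
Compatibility — the spring shortens by R_E/k under the reaction it provides: δ_0 − R_E·δ_{EE} = R_E/k. With 1/k = 0.000072 m/kN, R_E = δ_0 / (δ_{EE} + 1/k) = 7.904 / (0.0576 + 0.000072) = 137 kN.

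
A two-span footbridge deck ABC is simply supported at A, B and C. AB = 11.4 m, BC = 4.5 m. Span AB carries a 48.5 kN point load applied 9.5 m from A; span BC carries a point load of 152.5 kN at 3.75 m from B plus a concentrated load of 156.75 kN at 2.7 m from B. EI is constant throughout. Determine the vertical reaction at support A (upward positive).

Take M_B as the redundant. Released structure: two simple spans AB and BC with a hinge at B.
Rotations at B on the released spans (each span's end-slope, ×1/EI):
  span AB: point load 48.5 at a = 9.5: Pab(L + a)/(6LEI) = 267.5/EI
  span BC: point load 152.5 at a = 3.75: Pab(L + b)/(6LEI) = 83.4/EI
  span BC: point load 156.75 at a = 2.7: Pab(L + b)/(6LEI) = 177.8/EI
  relative rotation θ_0 = (267.5 + 261.2)/EI = 528.6/EI
A unit hogging moment at B produces rotation L₁/(3EI) + L₂/(3EI) = 5.3/EI.
Slope continuity at B: θ_0 = M_B·5.3/EI, so M_B = 528.6/5.3 = 99.74 kN·m (hogging).
Span AB, ΣM about A with M_B applied at B: R_B^{AB}·11.4 = 460.8 + 99.74, so R_B^{AB} = 49.17 kN and R_A = 48.5 − 49.17 = -0.6662 kN.

R_A = -0.6662 kN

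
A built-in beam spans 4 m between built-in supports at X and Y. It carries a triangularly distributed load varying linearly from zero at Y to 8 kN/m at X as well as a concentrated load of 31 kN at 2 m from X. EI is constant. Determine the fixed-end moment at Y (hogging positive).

Release both end moments; the primary structure is a simply-supported span XY with redundants M_X and M_Y.
End rotations of the released simple span under the applied load (×1/EI):
  at X: triangular load, peak 8: w₀L³/(45EI) = 11.38/EI
  at Y: triangular load, peak 8: 7w₀L³/(360EI) = 9.956/EI
  at X: point load 31 at a = 2: Pab(L + b)/(6LEI) = 31/EI
  at Y: point load 31 at a = 2: Pab(L + a)/(6LEI) = 31/EI
  θ_X0 = 42.38/EI,  θ_Y0 = 40.96/EI
Flexibility coefficients: a unit moment at one end gives L/(3EI) there and L/(6EI) at the far end, so f₁₁ = f₂₂ = 1.333/EI and f₁₂ = f₂₁ = 0.6667/EI.
Compatibility — zero rotation at each built-in end:
  1.333 M_X + 0.6667 M_Y = 42.38
  0.6667 M_X + 1.333 M_Y = 40.96
Solving the pair gives M_X = 21.9 kN·m and M_Y = 19.77 kN·m (hogging).

M_Y = 19.77 kN·m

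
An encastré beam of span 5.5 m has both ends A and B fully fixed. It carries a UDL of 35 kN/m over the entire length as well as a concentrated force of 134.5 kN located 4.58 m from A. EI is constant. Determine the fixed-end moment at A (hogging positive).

M_A = 105.5 kN·m

Release both end moments; the primary structure is a simply-supported span AB with redundants M_A and M_B.
End rotations of the released simple span under the applied load (×1/EI):
  at A: UDL 35: wL³/(24EI) = 242.6/EI
  at B: UDL 35: wL³/(24EI) = 242.6/EI
  at A: point load 134.5 at a = 4.58: Pab(L + b)/(6LEI) = 110.3/EI
  at B: point load 134.5 at a = 4.58: Pab(L + a)/(6LEI) = 173.1/EI
  θ_A0 = 352.9/EI,  θ_B0 = 415.7/EI
Flexibility coefficients: a unit moment at one end gives L/(3EI) there and L/(6EI) at the far end, so f₁₁ = f₂₂ = 1.833/EI and f₁₂ = f₂₁ = 0.9167/EI.
Compatibility — zero rotation at each built-in end:
  1.833 M_A + 0.9167 M_B = 352.9
  0.9167 M_A + 1.833 M_B = 415.7
Solving the pair gives M_A = 105.5 kN·m and M_B = 174 kN·m (hogging).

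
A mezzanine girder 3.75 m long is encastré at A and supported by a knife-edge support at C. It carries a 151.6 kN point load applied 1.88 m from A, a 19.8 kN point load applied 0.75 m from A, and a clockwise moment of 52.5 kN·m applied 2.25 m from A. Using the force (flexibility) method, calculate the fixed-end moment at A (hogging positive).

M_A = 103.5 kN·m

Remove the prop at C; the released (primary) structure is a cantilever built in at A.
Primary-structure tip deflection at C by superposition:
  point load 151.6 at a = 1.88: Pa²(3L − a)/(6EI) = 836.8/EI
  point load 19.8 at a = 0.75: Pa²(3L − a)/(6EI) = 19.49/EI
  clockwise couple 52.5 at a = 2.25: M₀a(2L − a)/(2EI) = 310.1/EI
  δ_0 = 1166/EI
Tip deflection under a unit load at C: L³/(3EI) = 17.58/EI.
Compatibility at C: δ_0 − R_C·δ_{CC} = 0, so R_C = 1166/17.58 = 66.35 kN.
Moment equilibrium about A: M_A = Σ(load moments about A) − R_C·L = 352.4 − 66.35×3.75 = 103.5 kN·m.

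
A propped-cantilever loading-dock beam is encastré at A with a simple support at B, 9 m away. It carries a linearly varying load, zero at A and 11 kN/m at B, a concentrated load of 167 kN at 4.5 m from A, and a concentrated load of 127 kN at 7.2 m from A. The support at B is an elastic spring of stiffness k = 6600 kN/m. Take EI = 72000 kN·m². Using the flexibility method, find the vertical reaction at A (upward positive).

Choose R_B as the redundant. The primary structure is the cantilever fixed at A.
Deflection at B on the released cantilever, summing each load's contribution:
  triangular load, peak 11 at the free end: 11w₀L⁴/(120EI) = 6616/EI
  point load 167 at a = 4.5: Pa²(3L − a)/(6EI) = 12682/EI
  point load 127 at a = 7.2: Pa²(3L − a)/(6EI) = 21726/EI
  δ_0 = 41023/EI
Tip deflection under a unit load at B: L³/(3EI) = 243/EI.
With EI = 72000 kN·m²: δ_0 = 0.56977 m and δ_{BB} = 0.003375 m/kN.
Compatibility — the spring shortens by R_B/k under the reaction it provides: δ_0 − R_B·δ_{BB} = R_B/k. With 1/k = 0.000152 m/kN, R_B = δ_0 / (δ_{BB} + 1/k) = 0.56977 / (0.003375 + 0.000152) = 161.6 kN.
Vertical equilibrium: R_A = ΣP − R_B = 343.5 − 161.6 = 181.9 kN.

R_A = 181.9 kN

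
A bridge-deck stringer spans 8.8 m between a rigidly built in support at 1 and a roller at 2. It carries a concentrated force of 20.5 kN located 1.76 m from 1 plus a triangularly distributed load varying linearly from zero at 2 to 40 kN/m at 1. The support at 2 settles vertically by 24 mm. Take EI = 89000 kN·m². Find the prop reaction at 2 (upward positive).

R_2 = 26.94 kN

Take the reaction at 2 as the redundant and release it; the primary structure is a cantilever fixed at 1.
Primary-structure tip deflection at 2 by superposition:
  point load 20.5 at a = 1.76: Pa²(3L − a)/(6EI) = 260.8/EI
  triangular load, peak 40 at the fixed end: w₀L⁴/(30EI) = 7996/EI
  δ_0 = 8257/EI
Flexibility coefficient — unit upward force at 2: δ_{22} = L³/(3EI) = 227.2/EI.
With EI = 89000 kN·m²: δ_0 = 0.092772 m and δ_{22} = 0.002552 m/kN.
Compatibility — the beam at 2 must follow the support down by 0.024 m: δ_0 − R_2·δ_{22} = 0.024, so R_2 = (0.092772 − 0.024)/0.002552 = 26.94 kN.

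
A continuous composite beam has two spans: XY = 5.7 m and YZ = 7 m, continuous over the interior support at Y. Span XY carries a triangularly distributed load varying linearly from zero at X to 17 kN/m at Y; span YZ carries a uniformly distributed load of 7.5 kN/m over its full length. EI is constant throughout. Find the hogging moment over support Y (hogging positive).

M_Y = 41.85 kN·m

Take M_Y as the redundant. Released structure: two simple spans XY and YZ with a hinge at Y.
End slopes at the hinge Y, treating each span as simply supported:
  span XY: triangular load, peak 17: w₀L³/(45EI) = 69.96/EI
  span YZ: UDL 7.5: wL³/(24EI) = 107.2/EI
  relative rotation θ_0 = (69.96 + 107.2)/EI = 177.1/EI
A unit hogging moment at Y produces rotation L₁/(3EI) + L₂/(3EI) = 4.233/EI.
Slope continuity at Y: θ_0 = M_Y·4.233/EI, so M_Y = 177.1/4.233 = 41.85 kN·m (hogging).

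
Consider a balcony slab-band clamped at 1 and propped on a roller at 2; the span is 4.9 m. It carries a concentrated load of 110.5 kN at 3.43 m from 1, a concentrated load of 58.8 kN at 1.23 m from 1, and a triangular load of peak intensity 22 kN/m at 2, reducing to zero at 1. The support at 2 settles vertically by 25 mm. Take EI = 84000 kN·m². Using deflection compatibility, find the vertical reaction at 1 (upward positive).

R_1 = 179.7 kN

Take the reaction at 2 as the redundant and release it; the primary structure is a cantilever fixed at 1.
Primary-structure tip deflection at 2 by superposition:
  point load 110.5 at a = 3.43: Pa²(3L − a)/(6EI) = 2442/EI
  point load 58.8 at a = 1.23: Pa²(3L − a)/(6EI) = 199.7/EI
  triangular load, peak 22 at the free end: 11w₀L⁴/(120EI) = 1163/EI
  δ_0 = 3804/EI
Flexibility coefficient — unit upward force at 2: δ_{22} = L³/(3EI) = 39.22/EI.
With EI = 84000 kN·m²: δ_0 = 0.045288 m and δ_{22} = 0.000467 m/kN.
Compatibility — the beam at 2 must follow the support down by 0.025 m: δ_0 − R_2·δ_{22} = 0.025, so R_2 = (0.045288 − 0.025)/0.000467 = 43.46 kN.
Vertical equilibrium: R_1 = ΣP − R_2 = 223.2 − 43.46 = 179.7 kN.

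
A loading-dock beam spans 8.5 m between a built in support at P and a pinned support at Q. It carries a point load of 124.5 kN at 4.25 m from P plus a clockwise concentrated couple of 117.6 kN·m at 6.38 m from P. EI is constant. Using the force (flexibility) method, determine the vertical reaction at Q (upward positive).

R_Q = 58.37 kN

Remove the prop at Q; the released (primary) structure is a cantilever built in at P.
Primary-structure tip deflection at Q by superposition:
  point load 124.5 at a = 4.25: Pa²(3L − a)/(6EI) = 7964/EI
  clockwise couple 117.6 at a = 6.38: M₀a(2L − a)/(2EI) = 3984/EI
  δ_0 = 11948/EI
Flexibility coefficient — unit upward force at Q: δ_{QQ} = L³/(3EI) = 204.7/EI.
The prop prevents deflection at Q: R_Q = δ_0/δ_{QQ} = 11948/204.7 = 58.37 kN.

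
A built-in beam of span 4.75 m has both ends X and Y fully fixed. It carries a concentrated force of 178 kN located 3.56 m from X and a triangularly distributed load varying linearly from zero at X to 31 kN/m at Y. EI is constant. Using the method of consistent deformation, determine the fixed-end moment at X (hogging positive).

Take the two fixed-end moments M_X, M_Y as redundants; the released structure is the simple span XY.
End rotations of the released simple span under the applied load (×1/EI):
  at X: point load 178 at a = 3.56: Pab(L + b)/(6LEI) = 157.2/EI
  at Y: point load 178 at a = 3.56: Pab(L + a)/(6LEI) = 219.9/EI
  at X: triangular load, peak 31: 7w₀L³/(360EI) = 64.6/EI
  at Y: triangular load, peak 31: w₀L³/(45EI) = 73.83/EI
  θ_X0 = 221.8/EI,  θ_Y0 = 293.7/EI
Flexibility coefficients: a unit moment at one end gives L/(3EI) there and L/(6EI) at the far end, so f₁₁ = f₂₂ = 1.583/EI and f₁₂ = f₂₁ = 0.7917/EI.
Compatibility — zero rotation at each built-in end:
  1.583 M_X + 0.7917 M_Y = 221.8
  0.7917 M_X + 1.583 M_Y = 293.7
Solving the pair gives M_X = 63.09 kN·m and M_Y = 154 kN·m (hogging).

M_X = 63.09 kN·m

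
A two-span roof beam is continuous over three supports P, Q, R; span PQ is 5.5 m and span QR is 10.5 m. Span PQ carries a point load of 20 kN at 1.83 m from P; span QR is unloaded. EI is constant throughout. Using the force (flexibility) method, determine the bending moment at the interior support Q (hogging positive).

M_Q = 5.594 kN·m

Insert a hinge at Q; M_Q is the redundant, and each span becomes simply supported.
Discontinuity in slope at Q on the released structure — sum the simple-span end rotations:
  span PQ: point load 20 at a = 1.83: Pab(L + a)/(6LEI) = 29.84/EI
  relative rotation θ_0 = (29.84 + 0)/EI = 29.84/EI
A unit hogging moment at Q produces rotation L₁/(3EI) + L₂/(3EI) = 5.333/EI.
Compatibility: M_Q·(L₁+L₂)/(3EI) = θ_0, giving M_Q = 5.594 kN·m (hogging).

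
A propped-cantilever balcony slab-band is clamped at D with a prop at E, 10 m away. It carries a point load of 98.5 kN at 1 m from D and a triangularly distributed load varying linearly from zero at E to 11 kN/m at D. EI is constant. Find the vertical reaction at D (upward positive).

Take the reaction at E as the redundant and release it; the primary structure is a cantilever fixed at D.
Deflection at E on the released cantilever, summing each load's contribution:
  point load 98.5 at a = 1: Pa²(3L − a)/(6EI) = 476.1/EI
  triangular load, peak 11 at the fixed end: w₀L⁴/(30EI) = 3667/EI
  δ_0 = 4143/EI
Flexibility coefficient — unit upward force at E: δ_{EE} = L³/(3EI) = 333.3/EI.
The prop prevents deflection at E: R_E = δ_0/δ_{EE} = 4143/333.3 = 12.43 kN.
Vertical equilibrium: R_D = ΣP − R_E = 153.5 − 12.43 = 141.1 kN.

R_D = 141.1 kN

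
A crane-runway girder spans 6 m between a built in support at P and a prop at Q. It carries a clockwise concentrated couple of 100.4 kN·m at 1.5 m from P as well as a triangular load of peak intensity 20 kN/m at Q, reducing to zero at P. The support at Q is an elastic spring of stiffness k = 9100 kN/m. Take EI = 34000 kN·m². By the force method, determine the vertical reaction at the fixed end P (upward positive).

Remove the prop at Q; the released (primary) structure is a cantilever built in at P.
Primary-structure tip deflection at Q by superposition:
  clockwise couple 100.4 at a = 1.5: M₀a(2L − a)/(2EI) = 790.6/EI
  triangular load, peak 20 at the free end: 11w₀L⁴/(120EI) = 2376/EI
  δ_0 = 3167/EI
Flexibility coefficient — unit upward force at Q: δ_{QQ} = L³/(3EI) = 72/EI.
With EI = 34000 kN·m²: δ_0 = 0.093137 m and δ_{QQ} = 0.002118 m/kN.
Compatibility — the spring shortens by R_Q/k under the reaction it provides: δ_0 − R_Q·δ_{QQ} = R_Q/k. With 1/k = 0.00011 m/kN, R_Q = δ_0 / (δ_{QQ} + 1/k) = 0.093137 / (0.002118 + 0.00011) = 41.81 kN.
Vertical equilibrium: R_P = ΣP − R_Q = 60 − 41.81 = 18.19 kN.

R_P = 18.19 kN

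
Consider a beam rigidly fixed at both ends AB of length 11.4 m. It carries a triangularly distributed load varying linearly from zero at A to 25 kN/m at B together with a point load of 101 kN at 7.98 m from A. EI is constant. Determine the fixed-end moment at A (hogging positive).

Take the two fixed-end moments M_A, M_B as redundants; the released structure is the simple span AB.
Simple-span end rotations at A and B under the given loads:
  at A: triangular load, peak 25: 7w₀L³/(360EI) = 720.2/EI
  at B: triangular load, peak 25: w₀L³/(45EI) = 823.1/EI
  at A: point load 101 at a = 7.98: Pab(L + b)/(6LEI) = 597.2/EI
  at B: point load 101 at a = 7.98: Pab(L + a)/(6LEI) = 781/EI
  θ_A0 = 1317/EI,  θ_B0 = 1604/EI
Flexibility coefficients: a unit moment at one end gives L/(3EI) there and L/(6EI) at the far end, so f₁₁ = f₂₂ = 3.8/EI and f₁₂ = f₂₁ = 1.9/EI.
Compatibility — zero rotation at each built-in end:
  3.8 M_A + 1.9 M_B = 1317
  1.9 M_A + 3.8 M_B = 1604
Solving the pair gives M_A = 180.8 kN·m and M_B = 331.7 kN·m (hogging).

M_A = 180.8 kN·m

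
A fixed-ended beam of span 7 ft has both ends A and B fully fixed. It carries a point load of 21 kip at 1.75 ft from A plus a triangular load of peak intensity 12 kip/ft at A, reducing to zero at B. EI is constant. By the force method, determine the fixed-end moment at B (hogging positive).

Release both end moments; the primary structure is a simply-supported span AB with redundants M_A and M_B.
End rotations of the released simple span under the applied load (×1/EI):
  at A: point load 21 at a = 1.75: Pab(L + b)/(6LEI) = 56.27/EI
  at B: point load 21 at a = 1.75: Pab(L + a)/(6LEI) = 40.2/EI
  at A: triangular load, peak 12: w₀L³/(45EI) = 91.47/EI
  at B: triangular load, peak 12: 7w₀L³/(360EI) = 80.03/EI
  θ_A0 = 147.7/EI,  θ_B0 = 120.2/EI
Flexibility coefficients: a unit moment at one end gives L/(3EI) there and L/(6EI) at the far end, so f₁₁ = f₂₂ = 2.333/EI and f₁₂ = f₂₁ = 1.167/EI.
Compatibility — zero rotation at each built-in end:
  2.333 M_A + 1.167 M_B = 147.7
  1.167 M_A + 2.333 M_B = 120.2
Solving the pair gives M_A = 50.07 kip·ft and M_B = 26.49 kip·ft (hogging).

M_B = 26.49 kip·ft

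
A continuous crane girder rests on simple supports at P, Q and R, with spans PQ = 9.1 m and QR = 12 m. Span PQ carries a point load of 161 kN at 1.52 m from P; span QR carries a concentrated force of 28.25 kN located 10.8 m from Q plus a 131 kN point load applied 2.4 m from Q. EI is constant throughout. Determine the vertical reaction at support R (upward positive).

R_R = 35.83 kN

Insert a hinge at Q; M_Q is the redundant, and each span becomes simply supported.
Rotations at Q on the released spans (each span's end-slope, ×1/EI):
  span PQ: point load 161 at a = 1.52: Pab(L + a)/(6LEI) = 360.8/EI
  span QR: point load 28.25 at a = 10.8: Pab(L + b)/(6LEI) = 67.12/EI
  span QR: point load 131 at a = 2.4: Pab(L + b)/(6LEI) = 905.5/EI
  relative rotation θ_0 = (360.8 + 972.6)/EI = 1333/EI
A unit hogging moment at Q produces rotation L₁/(3EI) + L₂/(3EI) = 7.033/EI.
Slope continuity at Q: θ_0 = M_Q·7.033/EI, so M_Q = 1333/7.033 = 189.6 kN·m (hogging).
Span QR, ΣM about R: R_Q^{QR}·12 = 1292 + 189.6, so R_Q^{QR} = 123.4 kN and R_R = 159.2 − 123.4 = 35.83 kN.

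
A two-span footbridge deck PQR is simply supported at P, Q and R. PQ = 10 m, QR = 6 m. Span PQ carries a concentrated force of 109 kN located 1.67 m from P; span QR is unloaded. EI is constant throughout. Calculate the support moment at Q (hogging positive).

M_Q = 55.3 kN·m

Take M_Q as the redundant. Released structure: two simple spans PQ and QR with a hinge at Q.
End slopes at the hinge Q, treating each span as simply supported:
  span PQ: point load 109 at a = 1.67: Pab(L + a)/(6LEI) = 294.9/EI
  relative rotation θ_0 = (294.9 + 0)/EI = 294.9/EI
A unit hogging moment at Q produces rotation L₁/(3EI) + L₂/(3EI) = 5.333/EI.
Compatibility: M_Q·(L₁+L₂)/(3EI) = θ_0, giving M_Q = 55.3 kN·m (hogging).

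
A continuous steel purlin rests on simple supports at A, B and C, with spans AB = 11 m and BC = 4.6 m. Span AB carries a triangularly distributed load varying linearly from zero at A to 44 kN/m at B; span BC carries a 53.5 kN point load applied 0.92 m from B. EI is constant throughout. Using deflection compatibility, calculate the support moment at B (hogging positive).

Release continuity at B by inserting a hinge; the redundant is the internal moment M_B. The primary structure is two simply-supported spans AB and BC.
End slopes at the hinge B, treating each span as simply supported:
  span AB: triangular load, peak 44: w₀L³/(45EI) = 1301/EI
  span BC: point load 53.5 at a = 0.92: Pab(L + b)/(6LEI) = 54.34/EI
  relative rotation θ_0 = (1301 + 54.34)/EI = 1356/EI
A unit hogging moment at B produces rotation L₁/(3EI) + L₂/(3EI) = 5.2/EI.
Slope continuity at B: θ_0 = M_B·5.2/EI, so M_B = 1356/5.2 = 260.7 kN·m (hogging).

M_B = 260.7 kN·m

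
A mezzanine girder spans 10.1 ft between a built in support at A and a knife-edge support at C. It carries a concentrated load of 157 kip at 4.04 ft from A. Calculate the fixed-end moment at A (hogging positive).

M_A = 304.5 kip·ft

Release the roller at C. Primary structure: cantilever fixed at A.
Free-end deflection of the primary structure under the applied loading (downward +):
  point load 157 at a = 4.04: Pa²(3L − a)/(6EI) = 11215/EI
Flexibility coefficient — unit upward force at C: δ_{CC} = L³/(3EI) = 343.4/EI.
Compatibility at C: δ_0 − R_C·δ_{CC} = 0, so R_C = 11215/343.4 = 32.66 kip.
Moment equilibrium about A: M_A = Σ(load moments about A) − R_C·L = 634.3 − 32.66×10.1 = 304.5 kip·ft.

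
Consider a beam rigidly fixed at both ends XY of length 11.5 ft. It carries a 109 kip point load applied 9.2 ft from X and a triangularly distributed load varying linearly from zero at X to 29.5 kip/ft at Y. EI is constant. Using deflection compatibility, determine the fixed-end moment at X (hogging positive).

Take the two fixed-end moments M_X, M_Y as redundants; the released structure is the simple span XY.
End rotations of the released simple span under the applied load (×1/EI):
  at X: point load 109 at a = 9.2: Pab(L + b)/(6LEI) = 461.3/EI
  at Y: point load 109 at a = 9.2: Pab(L + a)/(6LEI) = 691.9/EI
  at X: triangular load, peak 29.5: 7w₀L³/(360EI) = 872.4/EI
  at Y: triangular load, peak 29.5: w₀L³/(45EI) = 997/EI
  θ_X0 = 1334/EI,  θ_Y0 = 1689/EI
Flexibility coefficients: a unit moment at one end gives L/(3EI) there and L/(6EI) at the far end, so f₁₁ = f₂₂ = 3.833/EI and f₁₂ = f₂₁ = 1.917/EI.
Compatibility — zero rotation at each built-in end:
  3.833 M_X + 1.917 M_Y = 1334
  1.917 M_X + 3.833 M_Y = 1689
Solving the pair gives M_X = 170.2 kip·ft and M_Y = 355.5 kip·ft (hogging).

M_X = 170.2 kip·ft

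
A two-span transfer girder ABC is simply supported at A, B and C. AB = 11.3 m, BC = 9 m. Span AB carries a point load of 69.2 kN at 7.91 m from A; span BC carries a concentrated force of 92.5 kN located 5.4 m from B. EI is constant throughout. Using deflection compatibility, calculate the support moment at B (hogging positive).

M_B = 139.7 kN·m

Release continuity at B by inserting a hinge; the redundant is the internal moment M_B. The primary structure is two simply-supported spans AB and BC.
Rotations at B on the released spans (each span's end-slope, ×1/EI):
  span AB: point load 69.2 at a = 7.91: Pab(L + a)/(6LEI) = 525.8/EI
  span BC: point load 92.5 at a = 5.4: Pab(L + b)/(6LEI) = 419.6/EI
  relative rotation θ_0 = (525.8 + 419.6)/EI = 945.3/EI
A unit hogging moment at B produces rotation L₁/(3EI) + L₂/(3EI) = 6.767/EI.
Slope continuity at B: θ_0 = M_B·6.767/EI, so M_B = 945.3/6.767 = 139.7 kN·m (hogging).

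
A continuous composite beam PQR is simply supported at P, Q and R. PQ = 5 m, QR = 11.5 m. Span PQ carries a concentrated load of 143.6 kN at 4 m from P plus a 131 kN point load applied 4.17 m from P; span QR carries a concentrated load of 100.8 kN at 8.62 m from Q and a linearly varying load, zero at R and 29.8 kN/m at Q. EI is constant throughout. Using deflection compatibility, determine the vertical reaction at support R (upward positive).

Release continuity at Q by inserting a hinge; the redundant is the internal moment M_Q. The primary structure is two simply-supported spans PQ and QR.
Rotations at Q on the released spans (each span's end-slope, ×1/EI):
  span PQ: point load 143.6 at a = 4: Pab(L + a)/(6LEI) = 172.3/EI
  span PQ: point load 131 at a = 4.17: Pab(L + a)/(6LEI) = 138.6/EI
  span QR: point load 100.8 at a = 8.62: Pab(L + b)/(6LEI) = 521.5/EI
  span QR: triangular load, peak 29.8: w₀L³/(45EI) = 1007/EI
  relative rotation θ_0 = (310.9 + 1529)/EI = 1840/EI
A unit hogging moment at Q produces rotation L₁/(3EI) + L₂/(3EI) = 5.5/EI.
Compatibility: M_Q·(L₁+L₂)/(3EI) = θ_0, giving M_Q = 334.5 kN·m (hogging).
Span QR, ΣM about R: R_Q^{QR}·11.5 = 1604 + 334.5, so R_Q^{QR} = 168.6 kN and R_R = 272.1 − 168.6 = 103.6 kN.

R_R = 103.6 kN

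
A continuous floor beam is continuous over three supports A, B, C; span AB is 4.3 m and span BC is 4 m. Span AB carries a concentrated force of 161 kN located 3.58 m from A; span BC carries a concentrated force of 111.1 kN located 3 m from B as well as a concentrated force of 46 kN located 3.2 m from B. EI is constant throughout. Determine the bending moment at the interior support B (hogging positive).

M_B = 79.42 kN·m

Release continuity at B by inserting a hinge; the redundant is the internal moment M_B. The primary structure is two simply-supported spans AB and BC.
Discontinuity in slope at B on the released structure — sum the simple-span end rotations:
  span AB: point load 161 at a = 3.58: Pab(L + a)/(6LEI) = 126.7/EI
  span BC: point load 111.1 at a = 3: Pab(L + b)/(6LEI) = 69.44/EI
  span BC: point load 46 at a = 3.2: Pab(L + b)/(6LEI) = 23.55/EI
  relative rotation θ_0 = (126.7 + 92.99)/EI = 219.7/EI
A unit hogging moment at B produces rotation L₁/(3EI) + L₂/(3EI) = 2.767/EI.
Slope continuity at B: θ_0 = M_B·2.767/EI, so M_B = 219.7/2.767 = 79.42 kN·m (hogging).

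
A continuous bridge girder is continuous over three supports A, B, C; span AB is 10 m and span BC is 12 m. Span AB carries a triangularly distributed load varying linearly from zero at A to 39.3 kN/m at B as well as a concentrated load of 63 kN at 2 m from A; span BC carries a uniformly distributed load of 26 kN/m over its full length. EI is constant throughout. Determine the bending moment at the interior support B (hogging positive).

Release continuity at B by inserting a hinge; the redundant is the internal moment M_B. The primary structure is two simply-supported spans AB and BC.
End slopes at the hinge B, treating each span as simply supported:
  span AB: triangular load, peak 39.3: w₀L³/(45EI) = 873.3/EI
  span AB: point load 63 at a = 2: Pab(L + a)/(6LEI) = 201.6/EI
  span BC: UDL 26: wL³/(24EI) = 1872/EI
  relative rotation θ_0 = (1075 + 1872)/EI = 2947/EI
A unit hogging moment at B produces rotation L₁/(3EI) + L₂/(3EI) = 7.333/EI.
Compatibility: M_B·(L₁+L₂)/(3EI) = θ_0, giving M_B = 401.9 kN·m (hogging).

M_B = 401.9 kN·m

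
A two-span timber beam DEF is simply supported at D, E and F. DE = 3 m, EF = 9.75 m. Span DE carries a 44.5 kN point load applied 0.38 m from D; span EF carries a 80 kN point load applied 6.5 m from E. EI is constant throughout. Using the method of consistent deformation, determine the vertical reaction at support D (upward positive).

R_D = 8.755 kN

Insert a hinge at E; M_E is the redundant, and each span becomes simply supported.
Discontinuity in slope at E on the released structure — sum the simple-span end rotations:
  span DE: point load 44.5 at a = 0.38: Pab(L + a)/(6LEI) = 8.319/EI
  span EF: point load 80 at a = 6.5: Pab(L + b)/(6LEI) = 375.6/EI
  relative rotation θ_0 = (8.319 + 375.6)/EI = 383.9/EI
A unit hogging moment at E produces rotation L₁/(3EI) + L₂/(3EI) = 4.25/EI.
Slope continuity at E: θ_0 = M_E·4.25/EI, so M_E = 383.9/4.25 = 90.32 kN·m (hogging).
Span DE, ΣM about D with M_E applied at E: R_E^{DE}·3 = 16.91 + 90.32, so R_E^{DE} = 35.74 kN and R_D = 44.5 − 35.74 = 8.755 kN.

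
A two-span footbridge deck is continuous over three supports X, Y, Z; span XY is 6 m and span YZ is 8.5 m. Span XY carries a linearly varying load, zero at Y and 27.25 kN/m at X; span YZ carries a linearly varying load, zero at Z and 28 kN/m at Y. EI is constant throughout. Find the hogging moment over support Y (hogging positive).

M_Y = 102.7 kN·m

Take M_Y as the redundant. Released structure: two simple spans XY and YZ with a hinge at Y.
Discontinuity in slope at Y on the released structure — sum the simple-span end rotations:
  span XY: triangular load, peak 27.25: 7w₀L³/(360EI) = 114.5/EI
  span YZ: triangular load, peak 28: w₀L³/(45EI) = 382.1/EI
  relative rotation θ_0 = (114.5 + 382.1)/EI = 496.6/EI
A unit hogging moment at Y produces rotation L₁/(3EI) + L₂/(3EI) = 4.833/EI.
Compatibility: M_Y·(L₁+L₂)/(3EI) = θ_0, giving M_Y = 102.7 kN·m (hogging).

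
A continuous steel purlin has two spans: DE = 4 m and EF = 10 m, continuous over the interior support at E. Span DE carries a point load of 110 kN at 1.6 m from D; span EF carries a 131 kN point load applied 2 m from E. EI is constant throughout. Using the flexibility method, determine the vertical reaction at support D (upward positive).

R_D = 27.03 kN

Release continuity at E by inserting a hinge; the redundant is the internal moment M_E. The primary structure is two simply-supported spans DE and EF.
End slopes at the hinge E, treating each span as simply supported:
  span DE: point load 110 at a = 1.6: Pab(L + a)/(6LEI) = 98.56/EI
  span EF: point load 131 at a = 2: Pab(L + b)/(6LEI) = 628.8/EI
  relative rotation θ_0 = (98.56 + 628.8)/EI = 727.4/EI
A unit hogging moment at E produces rotation L₁/(3EI) + L₂/(3EI) = 4.667/EI.
Slope continuity at E: θ_0 = M_E·4.667/EI, so M_E = 727.4/4.667 = 155.9 kN·m (hogging).
Span DE, ΣM about D with M_E applied at E: R_E^{DE}·4 = 176 + 155.9, so R_E^{DE} = 82.97 kN and R_D = 110 − 82.97 = 27.03 kN.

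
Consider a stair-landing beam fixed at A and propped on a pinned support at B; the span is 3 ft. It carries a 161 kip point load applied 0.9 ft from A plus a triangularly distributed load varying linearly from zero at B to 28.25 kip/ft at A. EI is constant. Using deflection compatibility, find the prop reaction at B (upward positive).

R_B = 28.04 kip

Choose R_B as the redundant. The primary structure is the cantilever fixed at A.
Deflection at B on the released cantilever, summing each load's contribution:
  point load 161 at a = 0.9: Pa²(3L − a)/(6EI) = 176.1/EI
  triangular load, peak 28.25 at the fixed end: w₀L⁴/(30EI) = 76.28/EI
  δ_0 = 252.3/EI
Flexibility coefficient — unit upward force at B: δ_{BB} = L³/(3EI) = 9/EI.
Compatibility at B: δ_0 − R_B·δ_{BB} = 0, so R_B = 252.3/9 = 28.04 kip.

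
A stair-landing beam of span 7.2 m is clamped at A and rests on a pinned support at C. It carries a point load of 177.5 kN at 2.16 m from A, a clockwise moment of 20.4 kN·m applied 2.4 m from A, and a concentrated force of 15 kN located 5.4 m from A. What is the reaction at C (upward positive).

Take the reaction at C as the redundant and release it; the primary structure is a cantilever fixed at A.
Deflection at C on the released cantilever, summing each load's contribution:
  point load 177.5 at a = 2.16: Pa²(3L − a)/(6EI) = 2683/EI
  clockwise couple 20.4 at a = 2.4: M₀a(2L − a)/(2EI) = 293.8/EI
  point load 15 at a = 5.4: Pa²(3L − a)/(6EI) = 1181/EI
  δ_0 = 4158/EI
Tip deflection under a unit load at C: L³/(3EI) = 124.4/EI.
The prop prevents deflection at C: R_C = δ_0/δ_{CC} = 4158/124.4 = 33.42 kN.

R_C = 33.42 kN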